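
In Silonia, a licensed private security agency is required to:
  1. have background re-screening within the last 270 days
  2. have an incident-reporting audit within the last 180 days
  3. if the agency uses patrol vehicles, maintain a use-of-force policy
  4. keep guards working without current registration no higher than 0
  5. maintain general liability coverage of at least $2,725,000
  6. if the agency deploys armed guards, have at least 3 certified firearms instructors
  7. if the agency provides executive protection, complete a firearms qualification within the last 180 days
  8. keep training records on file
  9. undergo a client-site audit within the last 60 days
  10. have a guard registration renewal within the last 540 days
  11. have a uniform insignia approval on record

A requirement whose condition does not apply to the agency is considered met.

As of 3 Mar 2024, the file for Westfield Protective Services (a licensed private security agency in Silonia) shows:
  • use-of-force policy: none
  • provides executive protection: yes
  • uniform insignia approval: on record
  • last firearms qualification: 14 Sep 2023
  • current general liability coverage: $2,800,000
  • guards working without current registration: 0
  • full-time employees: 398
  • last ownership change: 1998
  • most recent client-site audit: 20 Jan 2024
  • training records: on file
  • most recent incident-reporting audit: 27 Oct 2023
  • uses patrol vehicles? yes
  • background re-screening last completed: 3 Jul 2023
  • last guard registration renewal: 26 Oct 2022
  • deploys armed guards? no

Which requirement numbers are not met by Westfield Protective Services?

3

1. background re-screening 244 days ago vs limit 270 → met
2. incident-reporting audit 128 days ago vs limit 180 → met
3. condition 'uses patrol vehicles' holds; use-of-force policy absent → not met
4. guards working without current registration 0 ≤ 0 → met
5. general liability coverage $2,800,000 ≥ $2,725,000 → met
6. condition 'deploys armed guards' does not hold → requirement n/a → met
7. condition 'provides executive protection' holds; firearms qualification 171 days ago vs limit 180 → met
8. training records present → met
9. client-site audit 43 days ago vs limit 60 → met
10. guard registration renewal 494 days ago vs limit 540 → met
11. uniform insignia approval present → met
Not met: 3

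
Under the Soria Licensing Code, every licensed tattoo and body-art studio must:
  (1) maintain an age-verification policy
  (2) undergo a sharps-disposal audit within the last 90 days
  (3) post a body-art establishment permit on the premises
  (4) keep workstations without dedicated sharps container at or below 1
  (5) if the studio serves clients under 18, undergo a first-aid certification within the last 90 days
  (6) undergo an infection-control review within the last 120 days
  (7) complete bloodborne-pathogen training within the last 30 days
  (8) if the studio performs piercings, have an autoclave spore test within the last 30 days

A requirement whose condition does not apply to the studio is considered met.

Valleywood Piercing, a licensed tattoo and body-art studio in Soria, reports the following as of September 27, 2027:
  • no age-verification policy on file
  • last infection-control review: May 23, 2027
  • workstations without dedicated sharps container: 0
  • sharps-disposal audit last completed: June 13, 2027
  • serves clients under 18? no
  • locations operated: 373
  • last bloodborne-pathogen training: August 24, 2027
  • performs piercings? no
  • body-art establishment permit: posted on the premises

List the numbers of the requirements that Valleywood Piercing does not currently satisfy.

1. age-verification policy absent → not met
2. sharps-disposal audit 106 days ago vs limit 90 → not met
3. body-art establishment permit present → met
4. workstations without dedicated sharps container 0 ≤ 1 → met
5. condition 'serves clients under 18' does not hold → requirement n/a → met
6. infection-control review 127 days ago vs limit 120 → not met
7. bloodborne-pathogen training 34 days ago vs limit 30 → not met
8. condition 'performs piercings' does not hold → requirement n/a → met
Not met: 1, 2, 6, 7

1, 2, 6, 7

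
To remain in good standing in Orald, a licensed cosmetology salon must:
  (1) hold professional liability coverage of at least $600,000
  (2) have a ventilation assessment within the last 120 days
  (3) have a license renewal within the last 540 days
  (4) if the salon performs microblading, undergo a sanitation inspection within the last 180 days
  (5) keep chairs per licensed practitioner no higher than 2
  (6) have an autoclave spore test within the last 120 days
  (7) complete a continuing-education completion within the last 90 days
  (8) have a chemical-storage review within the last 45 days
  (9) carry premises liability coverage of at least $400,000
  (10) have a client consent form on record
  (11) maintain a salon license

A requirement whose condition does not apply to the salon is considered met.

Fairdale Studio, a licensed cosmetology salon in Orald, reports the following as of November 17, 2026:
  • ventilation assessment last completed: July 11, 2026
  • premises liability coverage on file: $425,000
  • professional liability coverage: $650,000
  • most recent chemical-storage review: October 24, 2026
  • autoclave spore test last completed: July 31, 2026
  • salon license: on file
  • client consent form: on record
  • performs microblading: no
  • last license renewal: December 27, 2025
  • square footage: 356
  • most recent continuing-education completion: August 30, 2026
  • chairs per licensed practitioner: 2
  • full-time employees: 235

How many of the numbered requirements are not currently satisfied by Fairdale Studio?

1. professional liability coverage $650,000 ≥ $600,000 → met
2. ventilation assessment 129 days ago vs limit 120 → not met
3. license renewal 325 days ago vs limit 540 → met
4. condition 'performs microblading' does not hold → requirement n/a → met
5. chairs per licensed practitioner 2 ≤ 2 → met
6. autoclave spore test 109 days ago vs limit 120 → met
7. continuing-education completion 79 days ago vs limit 90 → met
8. chemical-storage review 24 days ago vs limit 45 → met
9. premises liability coverage $425,000 ≥ $400,000 → met
10. client consent form present → met
11. salon license present → met
Not met: 1 of 11

1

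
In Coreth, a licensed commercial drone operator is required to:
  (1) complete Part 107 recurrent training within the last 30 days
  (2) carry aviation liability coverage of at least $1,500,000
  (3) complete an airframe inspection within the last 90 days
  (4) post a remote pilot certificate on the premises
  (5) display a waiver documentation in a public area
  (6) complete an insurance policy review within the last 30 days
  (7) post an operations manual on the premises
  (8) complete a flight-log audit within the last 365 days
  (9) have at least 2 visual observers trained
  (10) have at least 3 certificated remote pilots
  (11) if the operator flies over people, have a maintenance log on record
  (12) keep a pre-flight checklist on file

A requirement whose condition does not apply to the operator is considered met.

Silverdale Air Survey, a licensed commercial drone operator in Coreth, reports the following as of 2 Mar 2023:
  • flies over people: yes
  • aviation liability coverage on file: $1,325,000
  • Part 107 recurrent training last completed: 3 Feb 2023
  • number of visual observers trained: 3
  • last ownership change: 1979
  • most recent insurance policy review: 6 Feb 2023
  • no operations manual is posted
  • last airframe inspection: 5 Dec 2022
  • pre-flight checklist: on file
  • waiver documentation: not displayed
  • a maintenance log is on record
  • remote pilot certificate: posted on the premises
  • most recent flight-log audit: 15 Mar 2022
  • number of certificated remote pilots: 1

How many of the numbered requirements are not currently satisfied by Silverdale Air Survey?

1. Part 107 recurrent training 27 days ago vs limit 30 → met
2. aviation liability coverage $1,325,000 < $1,500,000 → not met
3. airframe inspection 87 days ago vs limit 90 → met
4. remote pilot certificate present → met
5. waiver documentation absent → not met
6. insurance policy review 24 days ago vs limit 30 → met
7. operations manual absent → not met
8. flight-log audit 352 days ago vs limit 365 → met
9. visual observers trained 3 ≥ 2 → met
10. certificated remote pilots 1 < 3 → not met
11. condition 'flies over people' holds; maintenance log present → met
12. pre-flight checklist present → met
Not met: 4 of 12

4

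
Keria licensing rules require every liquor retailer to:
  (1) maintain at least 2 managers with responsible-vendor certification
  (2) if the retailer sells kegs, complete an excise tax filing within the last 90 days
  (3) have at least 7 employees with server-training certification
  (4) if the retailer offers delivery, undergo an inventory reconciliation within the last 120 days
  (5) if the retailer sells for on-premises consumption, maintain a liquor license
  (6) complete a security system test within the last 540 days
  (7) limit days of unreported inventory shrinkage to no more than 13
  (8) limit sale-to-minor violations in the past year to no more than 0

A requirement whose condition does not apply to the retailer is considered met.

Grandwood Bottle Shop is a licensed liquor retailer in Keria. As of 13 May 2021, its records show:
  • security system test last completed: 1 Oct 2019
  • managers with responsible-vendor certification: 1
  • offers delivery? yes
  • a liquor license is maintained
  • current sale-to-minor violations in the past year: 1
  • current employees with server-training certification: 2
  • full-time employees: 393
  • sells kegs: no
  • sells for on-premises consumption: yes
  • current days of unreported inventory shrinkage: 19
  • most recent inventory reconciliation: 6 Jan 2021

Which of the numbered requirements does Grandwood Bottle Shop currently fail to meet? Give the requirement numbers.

1, 3, 4, 6, 7, 8

1. managers with responsible-vendor certification 1 < 2 → not met
2. condition 'sells kegs' does not hold → requirement n/a → met
3. employees with server-training certification 2 < 7 → not met
4. condition 'offers delivery' holds; inventory reconciliation 127 days ago vs limit 120 → not met
5. condition 'sells for on-premises consumption' holds; liquor license present → met
6. security system test 590 days ago vs limit 540 → not met
7. days of unreported inventory shrinkage 19 > 13 → not met
8. sale-to-minor violations in the past year 1 > 0 → not met
Not met: 1, 3, 4, 6, 7, 8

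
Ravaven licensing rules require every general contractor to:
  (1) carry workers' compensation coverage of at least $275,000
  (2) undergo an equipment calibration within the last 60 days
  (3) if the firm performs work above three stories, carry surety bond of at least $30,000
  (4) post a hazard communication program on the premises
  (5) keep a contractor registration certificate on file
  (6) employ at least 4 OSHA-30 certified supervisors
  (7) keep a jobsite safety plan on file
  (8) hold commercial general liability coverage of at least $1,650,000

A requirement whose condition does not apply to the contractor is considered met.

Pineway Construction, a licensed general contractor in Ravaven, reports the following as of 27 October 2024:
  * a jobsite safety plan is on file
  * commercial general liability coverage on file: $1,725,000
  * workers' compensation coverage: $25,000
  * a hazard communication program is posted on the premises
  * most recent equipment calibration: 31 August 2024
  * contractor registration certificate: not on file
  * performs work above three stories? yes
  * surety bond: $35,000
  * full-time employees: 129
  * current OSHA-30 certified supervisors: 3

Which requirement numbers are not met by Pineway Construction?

1. workers' compensation coverage $25,000 < $275,000 → not met
2. equipment calibration 57 days ago vs limit 60 → met
3. condition 'performs work above three stories' holds; surety bond $35,000 ≥ $30,000 → met
4. hazard communication program present → met
5. contractor registration certificate absent → not met
6. OSHA-30 certified supervisors 3 < 4 → not met
7. jobsite safety plan present → met
8. commercial general liability coverage $1,725,000 ≥ $1,650,000 → met
Not met: 1, 5, 6

1, 5, 6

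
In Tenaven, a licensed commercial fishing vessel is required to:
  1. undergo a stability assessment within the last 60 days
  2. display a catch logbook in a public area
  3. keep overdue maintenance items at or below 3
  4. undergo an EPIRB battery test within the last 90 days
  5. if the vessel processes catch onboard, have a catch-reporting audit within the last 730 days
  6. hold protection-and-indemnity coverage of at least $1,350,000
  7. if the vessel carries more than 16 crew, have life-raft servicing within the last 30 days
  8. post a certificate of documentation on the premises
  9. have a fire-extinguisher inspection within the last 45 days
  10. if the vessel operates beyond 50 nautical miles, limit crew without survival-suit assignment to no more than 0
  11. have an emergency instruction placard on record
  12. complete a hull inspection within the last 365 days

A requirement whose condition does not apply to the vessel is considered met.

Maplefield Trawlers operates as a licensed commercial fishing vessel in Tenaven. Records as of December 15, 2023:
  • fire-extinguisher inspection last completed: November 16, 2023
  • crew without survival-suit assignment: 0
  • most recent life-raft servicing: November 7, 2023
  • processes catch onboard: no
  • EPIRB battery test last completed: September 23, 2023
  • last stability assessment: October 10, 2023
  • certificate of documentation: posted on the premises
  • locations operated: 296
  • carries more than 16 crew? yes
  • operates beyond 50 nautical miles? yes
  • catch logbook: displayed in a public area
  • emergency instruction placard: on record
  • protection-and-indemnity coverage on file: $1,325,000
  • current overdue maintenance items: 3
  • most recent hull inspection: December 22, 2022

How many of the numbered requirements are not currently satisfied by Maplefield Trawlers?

3

1. stability assessment 66 days ago vs limit 60 → not met
2. catch logbook present → met
3. overdue maintenance items 3 ≤ 3 → met
4. EPIRB battery test 83 days ago vs limit 90 → met
5. condition 'processes catch onboard' does not hold → requirement n/a → met
6. protection-and-indemnity coverage $1,325,000 < $1,350,000 → not met
7. condition 'carries more than 16 crew' holds; life-raft servicing 38 days ago vs limit 30 → not met
8. certificate of documentation present → met
9. fire-extinguisher inspection 29 days ago vs limit 45 → met
10. condition 'operates beyond 50 nautical miles' holds; crew without survival-suit assignment 0 ≤ 0 → met
11. emergency instruction placard present → met
12. hull inspection 358 days ago vs limit 365 → met
Not met: 3 of 12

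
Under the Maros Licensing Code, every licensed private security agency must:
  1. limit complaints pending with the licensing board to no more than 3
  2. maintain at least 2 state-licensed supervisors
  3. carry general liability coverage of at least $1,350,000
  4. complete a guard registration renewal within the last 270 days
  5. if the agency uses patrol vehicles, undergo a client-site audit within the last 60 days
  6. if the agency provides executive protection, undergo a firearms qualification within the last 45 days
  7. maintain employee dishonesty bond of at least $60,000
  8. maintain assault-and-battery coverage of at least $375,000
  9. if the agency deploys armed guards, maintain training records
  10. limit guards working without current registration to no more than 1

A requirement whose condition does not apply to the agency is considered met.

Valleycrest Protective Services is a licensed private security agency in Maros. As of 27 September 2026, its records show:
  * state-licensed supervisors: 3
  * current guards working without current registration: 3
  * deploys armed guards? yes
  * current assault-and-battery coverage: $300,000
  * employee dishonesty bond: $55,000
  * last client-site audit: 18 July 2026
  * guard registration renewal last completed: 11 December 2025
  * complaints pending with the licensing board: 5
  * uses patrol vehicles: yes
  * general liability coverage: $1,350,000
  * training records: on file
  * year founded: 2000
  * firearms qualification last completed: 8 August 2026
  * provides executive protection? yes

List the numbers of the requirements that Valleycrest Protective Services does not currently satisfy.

1, 4, 5, 6, 7, 8, 10

1. complaints pending with the licensing board 5 > 3 → not met
2. state-licensed supervisors 3 ≥ 2 → met
3. general liability coverage $1,350,000 ≥ $1,350,000 → met
4. guard registration renewal 290 days ago vs limit 270 → not met
5. condition 'uses patrol vehicles' holds; client-site audit 71 days ago vs limit 60 → not met
6. condition 'provides executive protection' holds; firearms qualification 50 days ago vs limit 45 → not met
7. employee dishonesty bond $55,000 < $60,000 → not met
8. assault-and-battery coverage $300,000 < $375,000 → not met
9. condition 'deploys armed guards' holds; training records present → met
10. guards working without current registration 3 > 1 → not met
Not met: 1, 4, 5, 6, 7, 8, 10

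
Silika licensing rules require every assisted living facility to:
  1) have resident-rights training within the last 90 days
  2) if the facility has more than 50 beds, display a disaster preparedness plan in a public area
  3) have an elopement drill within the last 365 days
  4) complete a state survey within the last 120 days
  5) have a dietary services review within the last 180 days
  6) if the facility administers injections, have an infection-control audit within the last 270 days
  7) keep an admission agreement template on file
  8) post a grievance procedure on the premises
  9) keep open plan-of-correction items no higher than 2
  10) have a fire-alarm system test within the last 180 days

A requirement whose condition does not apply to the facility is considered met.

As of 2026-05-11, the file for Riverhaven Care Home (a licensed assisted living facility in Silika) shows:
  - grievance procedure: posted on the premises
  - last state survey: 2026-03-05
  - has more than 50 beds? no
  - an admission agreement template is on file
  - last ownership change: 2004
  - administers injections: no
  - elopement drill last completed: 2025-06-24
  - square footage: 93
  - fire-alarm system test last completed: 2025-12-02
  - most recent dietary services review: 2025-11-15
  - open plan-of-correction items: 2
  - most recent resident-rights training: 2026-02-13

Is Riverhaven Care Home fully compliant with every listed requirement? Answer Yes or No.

1. resident-rights training 87 days ago vs limit 90 → met
2. condition 'has more than 50 beds' does not hold → requirement n/a → met
3. elopement drill 321 days ago vs limit 365 → met
4. state survey 67 days ago vs limit 120 → met
5. dietary services review 177 days ago vs limit 180 → met
6. condition 'administers injections' does not hold → requirement n/a → met
7. admission agreement template present → met
8. grievance procedure present → met
9. open plan-of-correction items 2 ≤ 2 → met
10. fire-alarm system test 160 days ago vs limit 180 → met
All met.

Yes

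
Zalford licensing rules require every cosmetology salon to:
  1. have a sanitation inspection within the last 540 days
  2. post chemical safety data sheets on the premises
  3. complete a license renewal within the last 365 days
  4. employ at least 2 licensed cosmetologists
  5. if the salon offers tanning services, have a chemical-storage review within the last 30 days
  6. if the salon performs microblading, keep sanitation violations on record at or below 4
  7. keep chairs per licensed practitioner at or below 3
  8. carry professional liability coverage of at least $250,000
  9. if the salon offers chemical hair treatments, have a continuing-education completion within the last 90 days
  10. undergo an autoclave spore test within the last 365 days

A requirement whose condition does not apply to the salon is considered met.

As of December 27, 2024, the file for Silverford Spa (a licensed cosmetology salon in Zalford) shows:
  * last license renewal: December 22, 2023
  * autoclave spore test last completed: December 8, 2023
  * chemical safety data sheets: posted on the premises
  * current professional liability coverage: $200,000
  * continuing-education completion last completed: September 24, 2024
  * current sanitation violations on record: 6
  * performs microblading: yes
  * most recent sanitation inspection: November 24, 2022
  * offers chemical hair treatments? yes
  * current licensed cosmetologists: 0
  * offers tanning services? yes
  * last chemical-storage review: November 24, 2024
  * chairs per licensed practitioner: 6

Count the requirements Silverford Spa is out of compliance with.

1. sanitation inspection 764 days ago vs limit 540 → not met
2. chemical safety data sheets present → met
3. license renewal 371 days ago vs limit 365 → not met
4. licensed cosmetologists 0 < 2 → not met
5. condition 'offers tanning services' holds; chemical-storage review 33 days ago vs limit 30 → not met
6. condition 'performs microblading' holds; sanitation violations on record 6 > 4 → not met
7. chairs per licensed practitioner 6 > 3 → not met
8. professional liability coverage $200,000 < $250,000 → not met
9. condition 'offers chemical hair treatments' holds; continuing-education completion 94 days ago vs limit 90 → not met
10. autoclave spore test 385 days ago vs limit 365 → not met
Not met: 9 of 10

9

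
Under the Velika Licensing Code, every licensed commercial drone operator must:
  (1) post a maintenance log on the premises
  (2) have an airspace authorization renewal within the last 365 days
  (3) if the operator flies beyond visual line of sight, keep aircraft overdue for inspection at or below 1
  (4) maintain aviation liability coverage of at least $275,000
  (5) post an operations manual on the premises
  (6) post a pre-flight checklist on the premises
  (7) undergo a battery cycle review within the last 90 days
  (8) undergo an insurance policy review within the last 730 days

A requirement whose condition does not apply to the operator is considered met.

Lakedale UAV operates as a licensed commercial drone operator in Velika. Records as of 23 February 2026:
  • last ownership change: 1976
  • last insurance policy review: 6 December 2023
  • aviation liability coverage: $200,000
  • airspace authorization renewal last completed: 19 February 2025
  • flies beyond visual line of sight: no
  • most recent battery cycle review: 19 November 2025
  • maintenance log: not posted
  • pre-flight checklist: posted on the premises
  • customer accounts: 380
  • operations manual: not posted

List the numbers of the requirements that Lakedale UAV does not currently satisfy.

1. maintenance log absent → not met
2. airspace authorization renewal 369 days ago vs limit 365 → not met
3. condition 'flies beyond visual line of sight' does not hold → requirement n/a → met
4. aviation liability coverage $200,000 < $275,000 → not met
5. operations manual absent → not met
6. pre-flight checklist present → met
7. battery cycle review 96 days ago vs limit 90 → not met
8. insurance policy review 810 days ago vs limit 730 → not met
Not met: 1, 2, 4, 5, 7, 8

1, 2, 4, 5, 7, 8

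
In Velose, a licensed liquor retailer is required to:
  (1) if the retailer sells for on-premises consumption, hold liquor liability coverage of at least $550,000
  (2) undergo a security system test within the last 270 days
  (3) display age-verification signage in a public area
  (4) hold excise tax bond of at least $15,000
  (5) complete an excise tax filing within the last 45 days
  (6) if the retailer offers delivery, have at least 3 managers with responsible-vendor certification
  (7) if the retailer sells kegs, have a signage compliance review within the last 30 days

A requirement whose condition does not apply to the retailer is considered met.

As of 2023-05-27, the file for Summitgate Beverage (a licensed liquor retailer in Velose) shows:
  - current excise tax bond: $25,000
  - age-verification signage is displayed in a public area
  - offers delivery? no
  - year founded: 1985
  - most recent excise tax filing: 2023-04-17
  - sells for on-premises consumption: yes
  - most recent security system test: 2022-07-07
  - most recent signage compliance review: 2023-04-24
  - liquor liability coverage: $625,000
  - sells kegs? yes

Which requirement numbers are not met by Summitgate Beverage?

2, 7

1. condition 'sells for on-premises consumption' holds; liquor liability coverage $625,000 ≥ $550,000 → met
2. security system test 324 days ago vs limit 270 → not met
3. age-verification signage present → met
4. excise tax bond $25,000 ≥ $15,000 → met
5. excise tax filing 40 days ago vs limit 45 → met
6. condition 'offers delivery' does not hold → requirement n/a → met
7. condition 'sells kegs' holds; signage compliance review 33 days ago vs limit 30 → not met
Not met: 2, 7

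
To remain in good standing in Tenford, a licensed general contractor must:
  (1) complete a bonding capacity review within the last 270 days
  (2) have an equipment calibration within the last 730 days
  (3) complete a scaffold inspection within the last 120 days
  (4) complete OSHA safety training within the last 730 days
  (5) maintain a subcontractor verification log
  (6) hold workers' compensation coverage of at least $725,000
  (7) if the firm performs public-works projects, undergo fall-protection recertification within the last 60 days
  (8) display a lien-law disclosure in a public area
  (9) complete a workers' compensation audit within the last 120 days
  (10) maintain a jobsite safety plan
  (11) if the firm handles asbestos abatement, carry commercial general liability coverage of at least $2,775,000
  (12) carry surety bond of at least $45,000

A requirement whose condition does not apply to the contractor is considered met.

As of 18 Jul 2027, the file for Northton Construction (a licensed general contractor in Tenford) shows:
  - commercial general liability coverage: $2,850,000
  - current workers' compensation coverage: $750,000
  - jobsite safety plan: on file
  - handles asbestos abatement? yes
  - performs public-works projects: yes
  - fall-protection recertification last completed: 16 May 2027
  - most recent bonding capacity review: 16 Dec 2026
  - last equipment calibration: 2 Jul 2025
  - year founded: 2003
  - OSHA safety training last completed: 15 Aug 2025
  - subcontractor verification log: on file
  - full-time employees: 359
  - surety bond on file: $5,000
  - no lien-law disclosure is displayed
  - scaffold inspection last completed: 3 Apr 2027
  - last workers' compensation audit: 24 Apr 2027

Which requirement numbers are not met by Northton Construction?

2, 7, 8, 12

1. bonding capacity review 214 days ago vs limit 270 → met
2. equipment calibration 746 days ago vs limit 730 → not met
3. scaffold inspection 106 days ago vs limit 120 → met
4. OSHA safety training 702 days ago vs limit 730 → met
5. subcontractor verification log present → met
6. workers' compensation coverage $750,000 ≥ $725,000 → met
7. condition 'performs public-works projects' holds; fall-protection recertification 63 days ago vs limit 60 → not met
8. lien-law disclosure absent → not met
9. workers' compensation audit 85 days ago vs limit 120 → met
10. jobsite safety plan present → met
11. condition 'handles asbestos abatement' holds; commercial general liability coverage $2,850,000 ≥ $2,775,000 → met
12. surety bond $5,000 < $45,000 → not met
Not met: 2, 7, 8, 12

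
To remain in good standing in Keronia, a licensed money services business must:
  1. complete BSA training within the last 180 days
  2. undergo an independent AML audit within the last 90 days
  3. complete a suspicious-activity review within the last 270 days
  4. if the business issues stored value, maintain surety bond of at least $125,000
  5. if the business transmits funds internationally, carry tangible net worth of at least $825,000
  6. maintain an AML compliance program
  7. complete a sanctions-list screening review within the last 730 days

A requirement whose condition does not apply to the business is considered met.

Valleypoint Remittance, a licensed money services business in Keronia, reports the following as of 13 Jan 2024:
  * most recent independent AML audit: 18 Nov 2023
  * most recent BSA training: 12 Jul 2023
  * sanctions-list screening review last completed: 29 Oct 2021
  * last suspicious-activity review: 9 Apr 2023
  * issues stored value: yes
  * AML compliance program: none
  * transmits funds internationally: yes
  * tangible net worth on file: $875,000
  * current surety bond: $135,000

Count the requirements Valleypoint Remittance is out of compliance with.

1. BSA training 185 days ago vs limit 180 → not met
2. independent AML audit 56 days ago vs limit 90 → met
3. suspicious-activity review 279 days ago vs limit 270 → not met
4. condition 'issues stored value' holds; surety bond $135,000 ≥ $125,000 → met
5. condition 'transmits funds internationally' holds; tangible net worth $875,000 ≥ $825,000 → met
6. AML compliance program absent → not met
7. sanctions-list screening review 806 days ago vs limit 730 → not met
Not met: 4 of 7

4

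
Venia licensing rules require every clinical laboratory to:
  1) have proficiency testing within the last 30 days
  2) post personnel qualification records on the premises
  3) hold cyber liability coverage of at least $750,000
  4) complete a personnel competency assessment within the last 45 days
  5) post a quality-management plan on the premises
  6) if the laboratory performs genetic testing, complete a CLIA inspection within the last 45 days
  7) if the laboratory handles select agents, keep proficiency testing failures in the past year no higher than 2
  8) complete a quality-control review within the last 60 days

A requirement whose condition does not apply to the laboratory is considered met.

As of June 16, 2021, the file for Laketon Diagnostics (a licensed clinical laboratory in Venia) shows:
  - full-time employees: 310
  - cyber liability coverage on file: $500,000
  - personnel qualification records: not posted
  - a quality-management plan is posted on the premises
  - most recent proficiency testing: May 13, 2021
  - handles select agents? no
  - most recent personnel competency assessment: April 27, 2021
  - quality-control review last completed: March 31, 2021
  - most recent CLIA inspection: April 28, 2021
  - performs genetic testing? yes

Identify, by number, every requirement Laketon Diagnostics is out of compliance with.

1, 2, 3, 4, 6, 8

1. proficiency testing 34 days ago vs limit 30 → not met
2. personnel qualification records absent → not met
3. cyber liability coverage $500,000 < $750,000 → not met
4. personnel competency assessment 50 days ago vs limit 45 → not met
5. quality-management plan present → met
6. condition 'performs genetic testing' holds; CLIA inspection 49 days ago vs limit 45 → not met
7. condition 'handles select agents' does not hold → requirement n/a → met
8. quality-control review 77 days ago vs limit 60 → not met
Not met: 1, 2, 3, 4, 6, 8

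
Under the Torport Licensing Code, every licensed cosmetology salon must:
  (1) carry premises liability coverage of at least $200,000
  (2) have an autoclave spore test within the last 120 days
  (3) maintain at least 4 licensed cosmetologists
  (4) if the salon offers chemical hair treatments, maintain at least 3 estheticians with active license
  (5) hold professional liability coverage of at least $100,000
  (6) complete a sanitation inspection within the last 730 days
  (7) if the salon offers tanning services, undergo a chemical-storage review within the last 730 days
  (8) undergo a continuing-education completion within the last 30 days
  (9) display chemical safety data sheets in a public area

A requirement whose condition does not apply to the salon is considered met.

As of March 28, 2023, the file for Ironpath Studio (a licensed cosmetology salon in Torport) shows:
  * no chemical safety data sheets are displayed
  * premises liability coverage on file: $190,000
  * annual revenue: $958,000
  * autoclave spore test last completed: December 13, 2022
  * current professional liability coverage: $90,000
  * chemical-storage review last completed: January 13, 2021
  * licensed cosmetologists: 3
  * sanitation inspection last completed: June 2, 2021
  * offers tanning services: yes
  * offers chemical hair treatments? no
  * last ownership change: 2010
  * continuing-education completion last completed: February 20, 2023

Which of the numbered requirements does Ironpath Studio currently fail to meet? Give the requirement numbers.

1. premises liability coverage $190,000 < $200,000 → not met
2. autoclave spore test 105 days ago vs limit 120 → met
3. licensed cosmetologists 3 < 4 → not met
4. condition 'offers chemical hair treatments' does not hold → requirement n/a → met
5. professional liability coverage $90,000 < $100,000 → not met
6. sanitation inspection 664 days ago vs limit 730 → met
7. condition 'offers tanning services' holds; chemical-storage review 804 days ago vs limit 730 → not met
8. continuing-education completion 36 days ago vs limit 30 → not met
9. chemical safety data sheets absent → not met
Not met: 1, 3, 5, 7, 8, 9

1, 3, 5, 7, 8, 9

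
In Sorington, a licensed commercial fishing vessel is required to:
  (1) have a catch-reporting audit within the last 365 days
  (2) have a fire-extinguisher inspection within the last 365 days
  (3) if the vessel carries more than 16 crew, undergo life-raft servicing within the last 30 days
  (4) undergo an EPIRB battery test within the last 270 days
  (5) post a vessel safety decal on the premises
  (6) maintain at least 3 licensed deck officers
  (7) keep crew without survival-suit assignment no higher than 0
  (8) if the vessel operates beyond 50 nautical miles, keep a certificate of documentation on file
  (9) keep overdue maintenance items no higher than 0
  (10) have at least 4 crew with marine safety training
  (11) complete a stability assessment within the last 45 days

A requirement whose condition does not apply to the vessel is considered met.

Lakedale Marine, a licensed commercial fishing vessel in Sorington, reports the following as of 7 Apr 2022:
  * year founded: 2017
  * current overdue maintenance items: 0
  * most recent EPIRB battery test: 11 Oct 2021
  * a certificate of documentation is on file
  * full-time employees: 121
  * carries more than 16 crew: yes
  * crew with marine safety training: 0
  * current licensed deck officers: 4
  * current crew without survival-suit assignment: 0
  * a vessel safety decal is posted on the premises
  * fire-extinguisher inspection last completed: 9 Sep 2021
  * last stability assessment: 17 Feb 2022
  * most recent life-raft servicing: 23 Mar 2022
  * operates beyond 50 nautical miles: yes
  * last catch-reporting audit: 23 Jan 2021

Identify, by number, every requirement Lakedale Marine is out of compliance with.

1, 10, 11

1. catch-reporting audit 439 days ago vs limit 365 → not met
2. fire-extinguisher inspection 210 days ago vs limit 365 → met
3. condition 'carries more than 16 crew' holds; life-raft servicing 15 days ago vs limit 30 → met
4. EPIRB battery test 178 days ago vs limit 270 → met
5. vessel safety decal present → met
6. licensed deck officers 4 ≥ 3 → met
7. crew without survival-suit assignment 0 ≤ 0 → met
8. condition 'operates beyond 50 nautical miles' holds; certificate of documentation present → met
9. overdue maintenance items 0 ≤ 0 → met
10. crew with marine safety training 0 < 4 → not met
11. stability assessment 49 days ago vs limit 45 → not met
Not met: 1, 10, 11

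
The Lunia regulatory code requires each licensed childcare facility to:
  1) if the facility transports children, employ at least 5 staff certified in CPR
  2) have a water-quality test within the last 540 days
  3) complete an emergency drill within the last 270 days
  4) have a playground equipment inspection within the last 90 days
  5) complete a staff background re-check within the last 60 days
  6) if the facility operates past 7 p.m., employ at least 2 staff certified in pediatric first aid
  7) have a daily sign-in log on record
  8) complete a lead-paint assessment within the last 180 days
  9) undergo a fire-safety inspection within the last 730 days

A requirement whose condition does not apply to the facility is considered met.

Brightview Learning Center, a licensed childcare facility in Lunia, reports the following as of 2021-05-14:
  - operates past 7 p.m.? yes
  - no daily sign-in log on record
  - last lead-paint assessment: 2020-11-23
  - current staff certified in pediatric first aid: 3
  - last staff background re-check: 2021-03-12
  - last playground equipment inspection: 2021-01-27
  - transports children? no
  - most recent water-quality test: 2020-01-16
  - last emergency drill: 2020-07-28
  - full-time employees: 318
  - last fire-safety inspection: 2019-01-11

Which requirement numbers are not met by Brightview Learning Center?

1. condition 'transports children' does not hold → requirement n/a → met
2. water-quality test 484 days ago vs limit 540 → met
3. emergency drill 290 days ago vs limit 270 → not met
4. playground equipment inspection 107 days ago vs limit 90 → not met
5. staff background re-check 63 days ago vs limit 60 → not met
6. condition 'operates past 7 p.m.' holds; staff certified in pediatric first aid 3 ≥ 2 → met
7. daily sign-in log absent → not met
8. lead-paint assessment 172 days ago vs limit 180 → met
9. fire-safety inspection 854 days ago vs limit 730 → not met
Not met: 3, 4, 5, 7, 9

3, 4, 5, 7, 9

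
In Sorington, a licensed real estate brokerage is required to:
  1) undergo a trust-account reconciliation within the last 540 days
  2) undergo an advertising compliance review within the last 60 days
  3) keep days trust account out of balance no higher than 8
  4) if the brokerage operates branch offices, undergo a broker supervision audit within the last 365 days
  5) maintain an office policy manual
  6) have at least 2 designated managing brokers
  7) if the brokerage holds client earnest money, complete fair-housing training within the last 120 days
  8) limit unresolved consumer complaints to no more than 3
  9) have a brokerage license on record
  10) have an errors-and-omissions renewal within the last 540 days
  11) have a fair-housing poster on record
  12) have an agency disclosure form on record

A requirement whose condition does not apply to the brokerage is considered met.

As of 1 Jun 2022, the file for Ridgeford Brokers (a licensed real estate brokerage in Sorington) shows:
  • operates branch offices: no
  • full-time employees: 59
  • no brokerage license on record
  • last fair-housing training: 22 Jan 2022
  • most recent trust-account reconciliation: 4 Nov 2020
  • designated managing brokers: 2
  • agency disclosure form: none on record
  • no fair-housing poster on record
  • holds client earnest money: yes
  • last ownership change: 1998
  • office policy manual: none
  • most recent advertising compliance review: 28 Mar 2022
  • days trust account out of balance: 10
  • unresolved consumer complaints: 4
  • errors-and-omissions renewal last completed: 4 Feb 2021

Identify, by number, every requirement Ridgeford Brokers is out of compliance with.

1, 2, 3, 5, 7, 8, 9, 11, 12

1. trust-account reconciliation 574 days ago vs limit 540 → not met
2. advertising compliance review 65 days ago vs limit 60 → not met
3. days trust account out of balance 10 > 8 → not met
4. condition 'operates branch offices' does not hold → requirement n/a → met
5. office policy manual absent → not met
6. designated managing brokers 2 ≥ 2 → met
7. condition 'holds client earnest money' holds; fair-housing training 130 days ago vs limit 120 → not met
8. unresolved consumer complaints 4 > 3 → not met
9. brokerage license absent → not met
10. errors-and-omissions renewal 482 days ago vs limit 540 → met
11. fair-housing poster absent → not met
12. agency disclosure form absent → not met
Not met: 1, 2, 3, 5, 7, 8, 9, 11, 12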